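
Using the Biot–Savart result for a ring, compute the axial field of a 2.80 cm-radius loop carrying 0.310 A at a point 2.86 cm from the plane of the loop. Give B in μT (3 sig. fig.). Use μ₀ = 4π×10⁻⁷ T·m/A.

B ≈ 2.38 μT

On the axis of a circular loop, B = μ₀IR² / [2(R²+z²)^(3/2)].
R² + z² = (0.028)² + (0.0286)² = 0.001602 m², and (R²+z²)^(3/2) = 6.41×10⁻⁵ m³.
B = (4π×10⁻⁷ × 0.310 × 0.000784) / (2 × 6.41×10⁻⁵) = 2.38×10⁻⁶ T.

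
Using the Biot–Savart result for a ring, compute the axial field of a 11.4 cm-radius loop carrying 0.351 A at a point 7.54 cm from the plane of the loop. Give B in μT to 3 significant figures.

On the axis of a circular loop, B = μ₀IR² / [2(R²+z²)^(3/2)].
R² + z² = (0.114)² + (0.0754)² = 0.01868 m², and (R²+z²)^(3/2) = 2.55×10⁻³ m³.
B = (4π×10⁻⁷ × 0.351 × 0.013) / (2 × 2.55×10⁻³) = 1.12×10⁻⁶ T.

B ≈ 1.12 μT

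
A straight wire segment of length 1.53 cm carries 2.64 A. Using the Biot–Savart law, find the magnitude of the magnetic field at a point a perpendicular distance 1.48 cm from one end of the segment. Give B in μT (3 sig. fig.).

B ≈ 12.8 μT

For a finite straight segment, B = (μ₀I/4πd)(sinθ₁ + sinθ₂), where θ₁, θ₂ are the angles from the perpendicular to each end.
The perpendicular foot is at one end, so the two end-offsets along the wire are 0 and L = 0.0153 m.
sinθ₁ = 0/√(0²+0.0148²) = 0.0000; sinθ₂ = 0.0153/√(0.0153²+0.0148²) = 0.7188.
B = (4π×10⁻⁷ × 2.64) / (4π × 0.0148) × (0.0000 + 0.7188) = 1.28×10⁻⁵ T.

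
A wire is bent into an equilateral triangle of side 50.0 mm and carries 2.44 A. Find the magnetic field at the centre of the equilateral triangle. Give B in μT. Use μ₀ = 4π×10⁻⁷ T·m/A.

B ≈ 87.8 μT

Each side is a finite straight segment at perpendicular distance d = a/(2 tan(π/3)) = 0.01443 m from the centre, with end-angles ±π/3.
One side contributes B₁ = (μ₀I/4πd)·2 sin(π/3) = 2.93×10⁻⁵ T.
All 3 sides add in the same direction: B = 3 × 2.93×10⁻⁵ = 8.78×10⁻⁵ T.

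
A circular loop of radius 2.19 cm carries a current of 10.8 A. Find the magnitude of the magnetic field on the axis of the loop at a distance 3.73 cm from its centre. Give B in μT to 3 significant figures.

On the axis of a circular loop, B = μ₀IR² / [2(R²+z²)^(3/2)].
R² + z² = (0.0219)² + (0.0373)² = 0.001871 m², and (R²+z²)^(3/2) = 8.09×10⁻⁵ m³.
B = (4π×10⁻⁷ × 10.8 × 0.0004796) / (2 × 8.09×10⁻⁵) = 4.02×10⁻⁵ T.

B ≈ 40.2 μT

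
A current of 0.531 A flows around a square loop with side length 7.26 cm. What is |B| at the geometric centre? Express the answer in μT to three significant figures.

B ≈ 8.27 μT

Each side is a finite straight segment at perpendicular distance d = a/(2 tan(π/4)) = 0.0363 m from the centre, with end-angles ±π/4.
One side contributes B₁ = (μ₀I/4πd)·2 sin(π/4) = 2.07×10⁻⁶ T.
All 4 sides add in the same direction: B = 4 × 2.07×10⁻⁶ = 8.27×10⁻⁶ T.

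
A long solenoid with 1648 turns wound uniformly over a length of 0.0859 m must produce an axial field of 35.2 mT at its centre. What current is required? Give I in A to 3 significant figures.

I ≈ 1.46 A

Inside a long solenoid B = μ₀nI with n = 1.919×10⁴ m⁻¹, so I = B/(μ₀n).
I = 3.52×10⁻² / (4π×10⁻⁷ × 1.919×10⁴) = 1.46 A.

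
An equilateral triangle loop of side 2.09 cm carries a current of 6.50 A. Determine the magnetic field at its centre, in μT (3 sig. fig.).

B ≈ 560 μT

Each side is a finite straight segment at perpendicular distance d = a/(2 tan(π/3)) = 0.006033 m from the centre, with end-angles ±π/3.
One side contributes B₁ = (μ₀I/4πd)·2 sin(π/3) = 1.87×10⁻⁴ T.
All 3 sides add in the same direction: B = 3 × 1.87×10⁻⁴ = 5.60×10⁻⁴ T.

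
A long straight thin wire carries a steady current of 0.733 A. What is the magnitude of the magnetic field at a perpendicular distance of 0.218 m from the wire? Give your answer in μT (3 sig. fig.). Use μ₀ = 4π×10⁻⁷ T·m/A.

For an infinitely long straight wire, B = μ₀I/(2πd).
B = (4π×10⁻⁷ × 0.733) / (2π × 0.218) = 6.72×10⁻⁷ T.

B ≈ 0.672 μT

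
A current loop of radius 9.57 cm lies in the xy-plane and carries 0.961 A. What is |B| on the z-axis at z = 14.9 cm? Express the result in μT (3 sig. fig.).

On the axis of a circular loop, B = μ₀IR² / [2(R²+z²)^(3/2)].
R² + z² = (0.0957)² + (0.149)² = 0.03136 m², and (R²+z²)^(3/2) = 5.55×10⁻³ m³.
B = (4π×10⁻⁷ × 0.961 × 0.009158) / (2 × 5.55×10⁻³) = 9.96×10⁻⁷ T.

B ≈ 0.996 μT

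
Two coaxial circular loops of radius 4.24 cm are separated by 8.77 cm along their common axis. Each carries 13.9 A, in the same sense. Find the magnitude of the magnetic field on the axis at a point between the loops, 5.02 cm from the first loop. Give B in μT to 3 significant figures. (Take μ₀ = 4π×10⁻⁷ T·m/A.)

B ≈ 142 μT

Each loop contributes B = μ₀IR²/[2(R²+z²)^(3/2)] on the axis, with z measured from that loop.
Loop 1 (z = 0.0502 m): B₁ = 5.53×10⁻⁵ T. Loop 2 (z = 0.0375 m): B₂ = 8.66×10⁻⁵ T.
The fields add: B = B₁ + B₂ = 1.42×10⁻⁴ T.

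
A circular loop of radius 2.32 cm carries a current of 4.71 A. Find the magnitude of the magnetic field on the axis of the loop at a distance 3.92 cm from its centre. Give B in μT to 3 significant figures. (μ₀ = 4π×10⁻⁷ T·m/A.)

B ≈ 16.9 μT

On the axis of a circular loop, B = μ₀IR² / [2(R²+z²)^(3/2)].
R² + z² = (0.0232)² + (0.0392)² = 0.002075 m², and (R²+z²)^(3/2) = 9.45×10⁻⁵ m³.
B = (4π×10⁻⁷ × 4.71 × 0.0005382) / (2 × 9.45×10⁻⁵) = 1.69×10⁻⁵ T.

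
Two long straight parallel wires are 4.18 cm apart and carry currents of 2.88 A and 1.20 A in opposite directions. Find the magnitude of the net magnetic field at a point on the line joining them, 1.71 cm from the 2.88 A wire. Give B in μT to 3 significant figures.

B ≈ 43.4 μT

Each long wire gives B = μ₀I/(2πd). Distances are d₁ = 0.0171 m and d₂ = 0.0247 m.
B₁ = 3.37×10⁻⁵ T, B₂ = 9.72×10⁻⁶ T.
Between antiparallel currents both contributions point the same way, so they add. B = B₁ + B₂ = 3.37×10⁻⁵ + 9.72×10⁻⁶ = 4.34×10⁻⁵ T.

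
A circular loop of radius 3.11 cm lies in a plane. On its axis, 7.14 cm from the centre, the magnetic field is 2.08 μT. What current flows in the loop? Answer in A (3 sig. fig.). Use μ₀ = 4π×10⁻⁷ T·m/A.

On the axis of a loop, B = μ₀IR²/[2(R²+z²)^(3/2)], so I = 2B(R²+z²)^(3/2)/(μ₀R²).
R² + z² = 0.0009672 + 0.005098 = 0.006065 m²; raised to 3/2 gives 4.72×10⁻⁴ m³.
I = 2 × 2.08×10⁻⁶ × 4.72×10⁻⁴ / (1.26×10⁻⁶ × 0.0009672) = 1.62 A.

I ≈ 1.62 A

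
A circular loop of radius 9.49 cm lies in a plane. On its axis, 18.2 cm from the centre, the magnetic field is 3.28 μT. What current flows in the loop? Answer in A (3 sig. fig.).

On the axis of a loop, B = μ₀IR²/[2(R²+z²)^(3/2)], so I = 2B(R²+z²)^(3/2)/(μ₀R²).
R² + z² = 0.009006 + 0.03312 = 0.04213 m²; raised to 3/2 gives 8.65×10⁻³ m³.
I = 2 × 3.28×10⁻⁶ × 8.65×10⁻³ / (1.26×10⁻⁶ × 0.009006) = 5.01 A.

I ≈ 5.01 A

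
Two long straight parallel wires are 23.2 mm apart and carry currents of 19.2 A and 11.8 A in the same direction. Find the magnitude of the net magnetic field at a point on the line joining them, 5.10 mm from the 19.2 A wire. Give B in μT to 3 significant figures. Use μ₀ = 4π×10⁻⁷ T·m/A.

B ≈ 623 μT

Each long wire gives B = μ₀I/(2πd). Distances are d₁ = 0.0051 m and d₂ = 0.0181 m.
B₁ = 7.53×10⁻⁴ T, B₂ = 1.30×10⁻⁴ T.
Between parallel currents the two contributions point in opposite directions, so they subtract. B = |B₁ − B₂| = |7.53×10⁻⁴ − 1.30×10⁻⁴| = 6.23×10⁻⁴ T.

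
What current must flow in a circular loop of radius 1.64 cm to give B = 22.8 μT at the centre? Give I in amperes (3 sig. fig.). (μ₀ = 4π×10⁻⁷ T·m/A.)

I ≈ 0.595 A

At the centre of a circular loop B = μ₀I/(2R), so I = 2RB/μ₀.
With R = 0.0164 m, I = 2 × 0.0164 × 2.28×10⁻⁵ / (4π×10⁻⁷) = 0.595 A.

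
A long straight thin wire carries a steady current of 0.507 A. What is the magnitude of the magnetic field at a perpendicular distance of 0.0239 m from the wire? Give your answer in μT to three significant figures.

B ≈ 4.24 μT

For an infinitely long straight wire, B = μ₀I/(2πd).
B = (4π×10⁻⁷ × 0.507) / (2π × 0.0239) = 4.24×10⁻⁶ T.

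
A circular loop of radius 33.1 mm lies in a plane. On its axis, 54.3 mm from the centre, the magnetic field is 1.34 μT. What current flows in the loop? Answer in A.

On the axis of a loop, B = μ₀IR²/[2(R²+z²)^(3/2)], so I = 2B(R²+z²)^(3/2)/(μ₀R²).
R² + z² = 0.001096 + 0.002948 = 0.004044 m²; raised to 3/2 gives 2.57×10⁻⁴ m³.
I = 2 × 1.34×10⁻⁶ × 2.57×10⁻⁴ / (1.26×10⁻⁶ × 0.001096) = 0.501 A.

I ≈ 0.501 A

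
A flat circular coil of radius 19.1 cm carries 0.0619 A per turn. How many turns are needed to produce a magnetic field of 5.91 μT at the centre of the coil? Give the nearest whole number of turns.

For an N-turn coil, B = Nμ₀I/(2R). A single turn gives B₁ = 2.04×10⁻⁷ T with R = 0.191 m.
N = B/B₁ = 5.91×10⁻⁶ / 2.04×10⁻⁷ = 29.02.

N = 29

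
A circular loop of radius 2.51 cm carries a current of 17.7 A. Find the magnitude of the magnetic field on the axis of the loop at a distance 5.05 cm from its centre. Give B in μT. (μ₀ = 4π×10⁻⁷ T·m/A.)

B ≈ 39.1 μT

On the axis of a circular loop, B = μ₀IR² / [2(R²+z²)^(3/2)].
R² + z² = (0.0251)² + (0.0505)² = 0.00318 m², and (R²+z²)^(3/2) = 1.79×10⁻⁴ m³.
B = (4π×10⁻⁷ × 17.7 × 0.00063) / (2 × 1.79×10⁻⁴) = 3.91×10⁻⁵ T.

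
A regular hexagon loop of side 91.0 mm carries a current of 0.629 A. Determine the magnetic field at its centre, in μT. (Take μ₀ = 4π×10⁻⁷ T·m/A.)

B ≈ 4.79 μT

Each side is a finite straight segment at perpendicular distance d = a/(2 tan(π/6)) = 0.07881 m from the centre, with end-angles ±π/6.
One side contributes B₁ = (μ₀I/4πd)·2 sin(π/6) = 7.98×10⁻⁷ T.
All 6 sides add in the same direction: B = 6 × 7.98×10⁻⁷ = 4.79×10⁻⁶ T.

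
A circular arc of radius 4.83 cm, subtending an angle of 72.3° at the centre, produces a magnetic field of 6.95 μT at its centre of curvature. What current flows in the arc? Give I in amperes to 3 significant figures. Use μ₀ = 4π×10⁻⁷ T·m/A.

For a circular arc, B = μ₀Iφ/(4πR) with φ in radians; here φ = 1.262 rad.
So I = 4πRB/(μ₀φ) = 4π × 0.0483 × 6.95×10⁻⁶ / (4π×10⁻⁷ × 1.262) = 2.66 A.

I ≈ 2.66 A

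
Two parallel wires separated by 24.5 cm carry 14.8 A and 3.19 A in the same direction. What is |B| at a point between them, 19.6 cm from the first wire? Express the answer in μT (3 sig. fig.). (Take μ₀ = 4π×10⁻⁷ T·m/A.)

Each long wire gives B = μ₀I/(2πd). Distances are d₁ = 0.196 m and d₂ = 0.049 m.
B₁ = 1.51×10⁻⁵ T, B₂ = 1.30×10⁻⁵ T.
Between parallel currents the two contributions point in opposite directions, so they subtract. B = |B₁ − B₂| = |1.51×10⁻⁵ − 1.30×10⁻⁵| = 2.08×10⁻⁶ T.

B ≈ 2.08 μT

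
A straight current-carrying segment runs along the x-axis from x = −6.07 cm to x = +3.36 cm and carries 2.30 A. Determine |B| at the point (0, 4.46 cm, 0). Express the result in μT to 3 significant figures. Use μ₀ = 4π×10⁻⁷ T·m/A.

For a finite straight segment, B = (μ₀I/4πd)(sinθ₁ + sinθ₂), where θ₁, θ₂ are the angles from the perpendicular to each end.
The perpendicular distance is d = 0.0446 m; the end-offsets along the wire are a = 0.0607 m and b = 0.0336 m.
sinθ₁ = 0.0607/√(0.0607²+0.0446²) = 0.8059; sinθ₂ = 0.0336/√(0.0336²+0.0446²) = 0.6017.
B = (4π×10⁻⁷ × 2.30) / (4π × 0.0446) × (0.8059 + 0.6017) = 7.26×10⁻⁶ T.

B ≈ 7.26 μT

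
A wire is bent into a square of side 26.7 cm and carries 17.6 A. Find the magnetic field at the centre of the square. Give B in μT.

B ≈ 74.6 μT

Each side is a finite straight segment at perpendicular distance d = a/(2 tan(π/4)) = 0.1335 m from the centre, with end-angles ±π/4.
One side contributes B₁ = (μ₀I/4πd)·2 sin(π/4) = 1.86×10⁻⁵ T.
All 4 sides add in the same direction: B = 4 × 1.86×10⁻⁵ = 7.46×10⁻⁵ T.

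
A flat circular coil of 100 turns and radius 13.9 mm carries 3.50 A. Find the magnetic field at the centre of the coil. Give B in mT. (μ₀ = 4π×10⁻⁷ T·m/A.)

B ≈ 15.8 mT

For an N-turn flat coil, B = Nμ₀I/(2R) with R = 0.0139 m.
B = 100 × 1.58×10⁻⁴ T = 1.58×10⁻² T.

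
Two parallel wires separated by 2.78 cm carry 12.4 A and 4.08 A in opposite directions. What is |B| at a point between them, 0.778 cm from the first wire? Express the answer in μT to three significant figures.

B ≈ 360 μT

Each long wire gives B = μ₀I/(2πd). Distances are d₁ = 0.00778 m and d₂ = 0.02002 m.
B₁ = 3.19×10⁻⁴ T, B₂ = 4.08×10⁻⁵ T.
Between antiparallel currents both contributions point the same way, so they add. B = B₁ + B₂ = 3.19×10⁻⁴ + 4.08×10⁻⁵ = 3.60×10⁻⁴ T.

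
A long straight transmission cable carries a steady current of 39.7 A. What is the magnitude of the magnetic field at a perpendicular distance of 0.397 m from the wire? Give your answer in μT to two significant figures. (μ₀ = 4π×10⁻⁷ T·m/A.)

For an infinitely long straight wire, B = μ₀I/(2πd).
B = (4π×10⁻⁷ × 39.7) / (2π × 0.397) = 2.00×10⁻⁵ T.

B ≈ 20 μT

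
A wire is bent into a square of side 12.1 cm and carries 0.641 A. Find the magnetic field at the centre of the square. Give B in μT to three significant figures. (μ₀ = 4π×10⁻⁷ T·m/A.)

Each side is a finite straight segment at perpendicular distance d = a/(2 tan(π/4)) = 0.0605 m from the centre, with end-angles ±π/4.
One side contributes B₁ = (μ₀I/4πd)·2 sin(π/4) = 1.50×10⁻⁶ T.
All 4 sides add in the same direction: B = 4 × 1.50×10⁻⁶ = 5.99×10⁻⁶ T.

B ≈ 5.99 μT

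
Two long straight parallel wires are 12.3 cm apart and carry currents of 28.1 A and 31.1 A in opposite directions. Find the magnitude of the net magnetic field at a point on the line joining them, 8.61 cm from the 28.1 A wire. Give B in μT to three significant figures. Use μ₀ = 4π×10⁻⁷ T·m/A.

Each long wire gives B = μ₀I/(2πd). Distances are d₁ = 0.0861 m and d₂ = 0.0369 m.
B₁ = 6.53×10⁻⁵ T, B₂ = 1.69×10⁻⁴ T.
Between antiparallel currents both contributions point the same way, so they add. B = B₁ + B₂ = 6.53×10⁻⁵ + 1.69×10⁻⁴ = 2.34×10⁻⁴ T.

B ≈ 234 μT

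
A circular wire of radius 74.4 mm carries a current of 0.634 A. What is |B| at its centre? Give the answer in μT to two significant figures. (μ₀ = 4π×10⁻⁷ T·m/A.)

At the centre of a circular loop the Biot–Savart law gives B = μ₀I/(2R).
B = (4π×10⁻⁷ × 0.634) / (2 × 0.0744) = 5.35×10⁻⁶ T.

B ≈ 5.4 μT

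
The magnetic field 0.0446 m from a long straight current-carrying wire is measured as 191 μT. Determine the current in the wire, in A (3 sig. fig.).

I ≈ 42.6 A

For a long straight wire B = μ₀I/(2πd), so I = 2πdB/μ₀.
I = 2π × 0.0446 × 1.91×10⁻⁴ / (4π×10⁻⁷) = 42.6 A.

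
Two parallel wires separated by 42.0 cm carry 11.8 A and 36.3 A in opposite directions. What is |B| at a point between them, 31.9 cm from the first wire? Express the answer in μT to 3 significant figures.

B ≈ 79.3 μT

Each long wire gives B = μ₀I/(2πd). Distances are d₁ = 0.319 m and d₂ = 0.101 m.
B₁ = 7.40×10⁻⁶ T, B₂ = 7.19×10⁻⁵ T.
Between antiparallel currents both contributions point the same way, so they add. B = B₁ + B₂ = 7.40×10⁻⁶ + 7.19×10⁻⁵ = 7.93×10⁻⁵ T.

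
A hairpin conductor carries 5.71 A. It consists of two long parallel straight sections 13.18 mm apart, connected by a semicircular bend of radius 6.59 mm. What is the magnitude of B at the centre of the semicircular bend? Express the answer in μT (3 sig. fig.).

The semicircular arc contributes B_arc = μ₀I·π/(4πR) = μ₀I/(4R) = 2.72×10⁻⁴ T.
Each semi-infinite lead is at perpendicular distance R = 0.00659 m from the centre, with the perpendicular foot at its near end, so it contributes μ₀I/(4πR); both point the same way, together 1.73×10⁻⁴ T.
Arc and leads all point the same direction: B = 2.72×10⁻⁴ + 1.73×10⁻⁴ = 4.46×10⁻⁴ T.

B ≈ 446 μT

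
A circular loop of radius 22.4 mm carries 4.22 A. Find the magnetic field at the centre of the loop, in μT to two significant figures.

B ≈ 120 μT

At the centre of a circular loop the Biot–Savart law gives B = μ₀I/(2R).
B = (4π×10⁻⁷ × 4.22) / (2 × 0.0224) = 1.18×10⁻⁴ T.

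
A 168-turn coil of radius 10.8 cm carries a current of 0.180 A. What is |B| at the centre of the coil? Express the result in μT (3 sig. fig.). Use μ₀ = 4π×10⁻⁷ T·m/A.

B ≈ 176 μT

For an N-turn flat coil, B = Nμ₀I/(2R) with R = 0.108 m.
B = 168 × 1.05×10⁻⁶ T = 1.76×10⁻⁴ T.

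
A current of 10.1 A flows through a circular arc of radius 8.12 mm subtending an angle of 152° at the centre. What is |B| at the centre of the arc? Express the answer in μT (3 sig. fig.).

B ≈ 330 μT

The Biot–Savart field of a circular arc at its centre is B = μ₀Iφ/(4πR), with φ = 2.653 rad.
B = (4π×10⁻⁷ × 10.1 × 2.653) / (4π × 0.00812) = 3.30×10⁻⁴ T.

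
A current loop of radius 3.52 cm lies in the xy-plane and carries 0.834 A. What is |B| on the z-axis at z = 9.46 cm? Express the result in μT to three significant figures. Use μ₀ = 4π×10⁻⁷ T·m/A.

B ≈ 0.631 μT

On the axis of a circular loop, B = μ₀IR² / [2(R²+z²)^(3/2)].
R² + z² = (0.0352)² + (0.0946)² = 0.01019 m², and (R²+z²)^(3/2) = 1.03×10⁻³ m³.
B = (4π×10⁻⁷ × 0.834 × 0.001239) / (2 × 1.03×10⁻³) = 6.31×10⁻⁷ T.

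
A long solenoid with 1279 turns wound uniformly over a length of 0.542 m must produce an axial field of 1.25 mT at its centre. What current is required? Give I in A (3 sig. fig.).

I ≈ 0.422 A

Inside a long solenoid B = μ₀nI with n = 2360 m⁻¹, so I = B/(μ₀n).
I = 1.25×10⁻³ / (4π×10⁻⁷ × 2360) = 0.422 A.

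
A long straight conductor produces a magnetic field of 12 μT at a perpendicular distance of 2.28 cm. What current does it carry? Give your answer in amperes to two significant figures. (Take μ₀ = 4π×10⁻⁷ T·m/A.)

For a long straight wire B = μ₀I/(2πd), so I = 2πdB/μ₀.
I = 2π × 0.0228 × 1.20×10⁻⁵ / (4π×10⁻⁷) = 1.37 A.

I ≈ 1.4 A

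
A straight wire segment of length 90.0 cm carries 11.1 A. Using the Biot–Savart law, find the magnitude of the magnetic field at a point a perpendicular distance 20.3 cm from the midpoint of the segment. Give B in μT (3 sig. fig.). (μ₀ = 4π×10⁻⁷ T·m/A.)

For a finite straight segment, B = (μ₀I/4πd)(sinθ₁ + sinθ₂), where θ₁, θ₂ are the angles from the perpendicular to each end.
The perpendicular from the point meets the wire at its midpoint, so each end is L/2 = 0.45 m away along the wire.
sinθ₁ = 0.45/√(0.45²+0.203²) = 0.9115; sinθ₂ = 0.45/√(0.45²+0.203²) = 0.9115.
B = (4π×10⁻⁷ × 11.1) / (4π × 0.203) × (0.9115 + 0.9115) = 9.97×10⁻⁶ T.

B ≈ 9.97 μT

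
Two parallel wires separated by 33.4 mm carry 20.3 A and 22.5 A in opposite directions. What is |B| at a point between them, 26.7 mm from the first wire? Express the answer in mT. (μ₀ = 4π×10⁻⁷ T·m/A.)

B ≈ 0.824 mT

Each long wire gives B = μ₀I/(2πd). Distances are d₁ = 0.0267 m and d₂ = 0.0067 m.
B₁ = 1.52×10⁻⁴ T, B₂ = 6.72×10⁻⁴ T.
Between antiparallel currents both contributions point the same way, so they add. B = B₁ + B₂ = 1.52×10⁻⁴ + 6.72×10⁻⁴ = 8.24×10⁻⁴ T.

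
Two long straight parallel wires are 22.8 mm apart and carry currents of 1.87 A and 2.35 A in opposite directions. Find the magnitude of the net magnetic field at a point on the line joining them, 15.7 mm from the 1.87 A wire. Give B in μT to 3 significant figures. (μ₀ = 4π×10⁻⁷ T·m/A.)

Each long wire gives B = μ₀I/(2πd). Distances are d₁ = 0.0157 m and d₂ = 0.0071 m.
B₁ = 2.38×10⁻⁵ T, B₂ = 6.62×10⁻⁵ T.
Between antiparallel currents both contributions point the same way, so they add. B = B₁ + B₂ = 2.38×10⁻⁵ + 6.62×10⁻⁵ = 9.00×10⁻⁵ T.

B ≈ 90.0 μT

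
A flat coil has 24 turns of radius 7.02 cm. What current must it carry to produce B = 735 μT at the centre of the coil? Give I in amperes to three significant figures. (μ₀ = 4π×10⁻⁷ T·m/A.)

For an N-turn coil, B = Nμ₀I/(2R) with R = 0.0702 m, so I = 2RB/(Nμ₀) = 2 × 0.0702 × 7.35×10⁻⁴ / (24 × 4π×10⁻⁷) = 3.42 A.

I ≈ 3.42 A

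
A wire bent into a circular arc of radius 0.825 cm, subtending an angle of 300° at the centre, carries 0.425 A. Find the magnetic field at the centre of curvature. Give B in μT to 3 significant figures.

B ≈ 27.0 μT

The Biot–Savart field of a circular arc at its centre is B = μ₀Iφ/(4πR), with φ = 5.236 rad.
B = (4π×10⁻⁷ × 0.425 × 5.236) / (4π × 0.00825) = 2.70×10⁻⁵ T.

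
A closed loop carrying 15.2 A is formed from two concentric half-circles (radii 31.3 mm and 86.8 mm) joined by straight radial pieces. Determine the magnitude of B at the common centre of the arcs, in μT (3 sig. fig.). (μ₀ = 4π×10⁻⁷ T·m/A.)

The radial connectors point toward the centre, so dl × r̂ = 0 and they contribute nothing.
Each semicircle gives μ₀I/(4R): inner arc 1.53×10⁻⁴ T, outer arc 5.50×10⁻⁵ T.
The two arcs carry current in opposite angular senses, so their fields oppose: B = |1.53×10⁻⁴ − 5.50×10⁻⁵| = 9.75×10⁻⁵ T.

B ≈ 97.5 μT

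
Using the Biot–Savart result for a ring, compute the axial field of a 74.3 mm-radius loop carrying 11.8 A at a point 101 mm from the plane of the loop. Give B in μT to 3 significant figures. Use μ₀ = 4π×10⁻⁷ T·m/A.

B ≈ 20.8 μT

On the axis of a circular loop, B = μ₀IR² / [2(R²+z²)^(3/2)].
R² + z² = (0.0743)² + (0.101)² = 0.01572 m², and (R²+z²)^(3/2) = 1.97×10⁻³ m³.
B = (4π×10⁻⁷ × 11.8 × 0.00552) / (2 × 1.97×10⁻³) = 2.08×10⁻⁵ T.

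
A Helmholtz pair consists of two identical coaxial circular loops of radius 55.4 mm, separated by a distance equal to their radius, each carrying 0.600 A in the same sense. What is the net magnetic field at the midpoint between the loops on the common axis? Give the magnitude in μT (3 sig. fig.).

B ≈ 9.74 μT

Each loop contributes B = μ₀IR²/[2(R²+z²)^(3/2)] on the axis, with z measured from that loop.
Loop 1 (z = 0.0277 m): B₁ = 4.87×10⁻⁶ T. Loop 2 (z = 0.0277 m): B₂ = 4.87×10⁻⁶ T.
The fields add: B = B₁ + B₂ = 9.74×10⁻⁶ T.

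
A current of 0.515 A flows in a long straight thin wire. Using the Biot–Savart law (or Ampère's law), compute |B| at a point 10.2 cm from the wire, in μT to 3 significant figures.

B ≈ 1.01 μT

For an infinitely long straight wire, B = μ₀I/(2πd).
B = (4π×10⁻⁷ × 0.515) / (2π × 0.102) = 1.01×10⁻⁶ T.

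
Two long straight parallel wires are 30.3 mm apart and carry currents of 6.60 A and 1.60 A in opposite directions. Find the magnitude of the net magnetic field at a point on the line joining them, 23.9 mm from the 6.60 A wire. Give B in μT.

B ≈ 105 μT

Each long wire gives B = μ₀I/(2πd). Distances are d₁ = 0.0239 m and d₂ = 0.0064 m.
B₁ = 5.52×10⁻⁵ T, B₂ = 5.00×10⁻⁵ T.
Between antiparallel currents both contributions point the same way, so they add. B = B₁ + B₂ = 5.52×10⁻⁵ + 5.00×10⁻⁵ = 1.05×10⁻⁴ T.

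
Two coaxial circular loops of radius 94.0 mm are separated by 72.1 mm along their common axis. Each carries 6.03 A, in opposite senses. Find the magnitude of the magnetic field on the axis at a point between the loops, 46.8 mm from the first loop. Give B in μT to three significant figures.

Each loop contributes B = μ₀IR²/[2(R²+z²)^(3/2)] on the axis, with z measured from that loop.
Loop 1 (z = 0.0468 m): B₁ = 2.89×10⁻⁵ T. Loop 2 (z = 0.0253 m): B₂ = 3.63×10⁻⁵ T.
The fields oppose: B = |B₁ − B₂| = 7.38×10⁻⁶ T.

B ≈ 7.38 μT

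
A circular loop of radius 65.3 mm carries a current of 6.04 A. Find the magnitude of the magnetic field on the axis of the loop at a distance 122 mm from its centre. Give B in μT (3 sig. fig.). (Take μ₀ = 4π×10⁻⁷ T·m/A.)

On the axis of a circular loop, B = μ₀IR² / [2(R²+z²)^(3/2)].
R² + z² = (0.0653)² + (0.122)² = 0.01915 m², and (R²+z²)^(3/2) = 2.65×10⁻³ m³.
B = (4π×10⁻⁷ × 6.04 × 0.004264) / (2 × 2.65×10⁻³) = 6.11×10⁻⁶ T.

B ≈ 6.11 μT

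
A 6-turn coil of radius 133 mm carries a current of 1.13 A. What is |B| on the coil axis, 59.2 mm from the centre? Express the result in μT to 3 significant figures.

For an N-turn flat coil, B = Nμ₀IR²/[2(R²+z²)^(3/2)] with R = 0.133 m, z = 0.0592 m.
B = 6 × 4.07×10⁻⁶ T = 2.44×10⁻⁵ T.

B ≈ 24.4 μT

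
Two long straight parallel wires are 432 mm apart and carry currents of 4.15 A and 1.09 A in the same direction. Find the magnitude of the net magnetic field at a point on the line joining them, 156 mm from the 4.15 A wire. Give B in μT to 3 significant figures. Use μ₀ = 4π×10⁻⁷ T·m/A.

B ≈ 4.53 μT

Each long wire gives B = μ₀I/(2πd). Distances are d₁ = 0.156 m and d₂ = 0.276 m.
B₁ = 5.32×10⁻⁶ T, B₂ = 7.90×10⁻⁷ T.
Between parallel currents the two contributions point in opposite directions, so they subtract. B = |B₁ − B₂| = |5.32×10⁻⁶ − 7.90×10⁻⁷| = 4.53×10⁻⁶ T.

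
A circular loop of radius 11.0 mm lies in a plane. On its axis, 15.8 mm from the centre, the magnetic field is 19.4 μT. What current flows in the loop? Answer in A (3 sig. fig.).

I ≈ 1.82 A

On the axis of a loop, B = μ₀IR²/[2(R²+z²)^(3/2)], so I = 2B(R²+z²)^(3/2)/(μ₀R²).
R² + z² = 0.000121 + 0.0002496 = 0.0003706 m²; raised to 3/2 gives 7.14×10⁻⁶ m³.
I = 2 × 1.94×10⁻⁵ × 7.14×10⁻⁶ / (1.26×10⁻⁶ × 0.000121) = 1.82 A.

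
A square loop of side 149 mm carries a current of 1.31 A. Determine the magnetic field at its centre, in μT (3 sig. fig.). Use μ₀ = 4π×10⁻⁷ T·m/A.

B ≈ 9.95 μT

Each side is a finite straight segment at perpendicular distance d = a/(2 tan(π/4)) = 0.0745 m from the centre, with end-angles ±π/4.
One side contributes B₁ = (μ₀I/4πd)·2 sin(π/4) = 2.49×10⁻⁶ T.
All 4 sides add in the same direction: B = 4 × 2.49×10⁻⁶ = 9.95×10⁻⁶ T.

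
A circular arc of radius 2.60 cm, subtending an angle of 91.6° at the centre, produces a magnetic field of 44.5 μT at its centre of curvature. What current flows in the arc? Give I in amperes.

For a circular arc, B = μ₀Iφ/(4πR) with φ in radians; here φ = 1.599 rad.
So I = 4πRB/(μ₀φ) = 4π × 0.026 × 4.45×10⁻⁵ / (4π×10⁻⁷ × 1.599) = 7.24 A.

I ≈ 7.24 A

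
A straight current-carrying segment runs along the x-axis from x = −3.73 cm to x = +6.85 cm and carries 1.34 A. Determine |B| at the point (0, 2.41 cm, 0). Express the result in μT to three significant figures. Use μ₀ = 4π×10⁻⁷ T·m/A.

For a finite straight segment, B = (μ₀I/4πd)(sinθ₁ + sinθ₂), where θ₁, θ₂ are the angles from the perpendicular to each end.
The perpendicular distance is d = 0.0241 m; the end-offsets along the wire are a = 0.0373 m and b = 0.0685 m.
sinθ₁ = 0.0373/√(0.0373²+0.0241²) = 0.8399; sinθ₂ = 0.0685/√(0.0685²+0.0241²) = 0.9433.
B = (4π×10⁻⁷ × 1.34) / (4π × 0.0241) × (0.8399 + 0.9433) = 9.92×10⁻⁶ T.

B ≈ 9.92 μT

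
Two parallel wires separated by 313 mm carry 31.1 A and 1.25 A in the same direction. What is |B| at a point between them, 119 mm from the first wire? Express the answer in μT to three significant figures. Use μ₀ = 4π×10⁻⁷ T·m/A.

B ≈ 51.0 μT

Each long wire gives B = μ₀I/(2πd). Distances are d₁ = 0.119 m and d₂ = 0.194 m.
B₁ = 5.23×10⁻⁵ T, B₂ = 1.29×10⁻⁶ T.
Between parallel currents the two contributions point in opposite directions, so they subtract. B = |B₁ − B₂| = |5.23×10⁻⁵ − 1.29×10⁻⁶| = 5.10×10⁻⁵ T.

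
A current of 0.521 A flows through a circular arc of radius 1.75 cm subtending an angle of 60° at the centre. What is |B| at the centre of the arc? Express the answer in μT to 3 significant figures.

The Biot–Savart field of a circular arc at its centre is B = μ₀Iφ/(4πR), with φ = 1.047 rad.
B = (4π×10⁻⁷ × 0.521 × 1.047) / (4π × 0.0175) = 3.12×10⁻⁶ T.

B ≈ 3.12 μT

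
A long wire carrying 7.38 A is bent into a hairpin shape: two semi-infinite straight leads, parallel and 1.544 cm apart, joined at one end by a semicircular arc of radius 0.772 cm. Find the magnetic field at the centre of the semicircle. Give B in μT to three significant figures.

The semicircular arc contributes B_arc = μ₀I·π/(4πR) = μ₀I/(4R) = 3.00×10⁻⁴ T.
Each semi-infinite lead is at perpendicular distance R = 0.00772 m from the centre, with the perpendicular foot at its near end, so it contributes μ₀I/(4πR); both point the same way, together 1.91×10⁻⁴ T.
Arc and leads all point the same direction: B = 3.00×10⁻⁴ + 1.91×10⁻⁴ = 4.92×10⁻⁴ T.

B ≈ 492 μT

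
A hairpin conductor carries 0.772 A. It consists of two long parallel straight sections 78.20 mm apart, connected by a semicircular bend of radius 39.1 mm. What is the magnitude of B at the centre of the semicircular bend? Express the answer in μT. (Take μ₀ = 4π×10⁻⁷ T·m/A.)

The semicircular arc contributes B_arc = μ₀I·π/(4πR) = μ₀I/(4R) = 6.20×10⁻⁶ T.
Each semi-infinite lead is at perpendicular distance R = 0.0391 m from the centre, with the perpendicular foot at its near end, so it contributes μ₀I/(4πR); both point the same way, together 3.95×10⁻⁶ T.
Arc and leads all point the same direction: B = 6.20×10⁻⁶ + 3.95×10⁻⁶ = 1.02×10⁻⁵ T.

B ≈ 10.2 μT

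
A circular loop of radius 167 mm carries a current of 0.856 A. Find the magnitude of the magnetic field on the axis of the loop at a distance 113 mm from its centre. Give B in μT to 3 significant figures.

B ≈ 1.83 μT

On the axis of a circular loop, B = μ₀IR² / [2(R²+z²)^(3/2)].
R² + z² = (0.167)² + (0.113)² = 0.04066 m², and (R²+z²)^(3/2) = 8.20×10⁻³ m³.
B = (4π×10⁻⁷ × 0.856 × 0.02789) / (2 × 8.20×10⁻³) = 1.83×10⁻⁶ T.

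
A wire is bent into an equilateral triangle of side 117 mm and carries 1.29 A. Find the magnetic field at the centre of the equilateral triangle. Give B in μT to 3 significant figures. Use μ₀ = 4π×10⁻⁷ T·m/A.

Each side is a finite straight segment at perpendicular distance d = a/(2 tan(π/3)) = 0.03377 m from the centre, with end-angles ±π/3.
One side contributes B₁ = (μ₀I/4πd)·2 sin(π/3) = 6.62×10⁻⁶ T.
All 3 sides add in the same direction: B = 3 × 6.62×10⁻⁶ = 1.98×10⁻⁵ T.

B ≈ 19.8 μT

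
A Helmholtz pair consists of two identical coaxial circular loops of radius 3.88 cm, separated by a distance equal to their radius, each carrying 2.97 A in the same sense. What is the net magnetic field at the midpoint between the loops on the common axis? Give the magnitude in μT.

B ≈ 68.8 μT

Each loop contributes B = μ₀IR²/[2(R²+z²)^(3/2)] on the axis, with z measured from that loop.
Loop 1 (z = 0.0194 m): B₁ = 3.44×10⁻⁵ T. Loop 2 (z = 0.0194 m): B₂ = 3.44×10⁻⁵ T.
The fields add: B = B₁ + B₂ = 6.88×10⁻⁵ T.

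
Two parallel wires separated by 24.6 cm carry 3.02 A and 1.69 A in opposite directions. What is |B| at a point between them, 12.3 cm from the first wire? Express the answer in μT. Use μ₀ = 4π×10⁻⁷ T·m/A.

B ≈ 7.66 μT

Each long wire gives B = μ₀I/(2πd). Distances are d₁ = 0.123 m and d₂ = 0.123 m.
B₁ = 4.91×10⁻⁶ T, B₂ = 2.75×10⁻⁶ T.
Between antiparallel currents both contributions point the same way, so they add. B = B₁ + B₂ = 4.91×10⁻⁶ + 2.75×10⁻⁶ = 7.66×10⁻⁶ T.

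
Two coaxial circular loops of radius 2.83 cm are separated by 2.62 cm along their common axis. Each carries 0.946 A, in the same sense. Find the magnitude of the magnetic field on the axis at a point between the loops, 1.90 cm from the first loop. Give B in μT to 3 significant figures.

Each loop contributes B = μ₀IR²/[2(R²+z²)^(3/2)] on the axis, with z measured from that loop.
Loop 1 (z = 0.019 m): B₁ = 1.20×10⁻⁵ T. Loop 2 (z = 0.0072 m): B₂ = 1.91×10⁻⁵ T.
The fields add: B = B₁ + B₂ = 3.11×10⁻⁵ T.

B ≈ 31.1 μT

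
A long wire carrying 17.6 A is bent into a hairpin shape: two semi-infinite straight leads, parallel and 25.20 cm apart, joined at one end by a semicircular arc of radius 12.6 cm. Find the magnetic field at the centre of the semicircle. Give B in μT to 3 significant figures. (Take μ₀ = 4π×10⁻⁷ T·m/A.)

B ≈ 71.8 μT

The semicircular arc contributes B_arc = μ₀I·π/(4πR) = μ₀I/(4R) = 4.39×10⁻⁵ T.
Each semi-infinite lead is at perpendicular distance R = 0.126 m from the centre, with the perpendicular foot at its near end, so it contributes μ₀I/(4πR); both point the same way, together 2.79×10⁻⁵ T.
Arc and leads all point the same direction: B = 4.39×10⁻⁵ + 2.79×10⁻⁵ = 7.18×10⁻⁵ T.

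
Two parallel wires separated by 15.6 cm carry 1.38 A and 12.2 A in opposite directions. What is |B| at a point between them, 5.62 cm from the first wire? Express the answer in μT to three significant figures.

Each long wire gives B = μ₀I/(2πd). Distances are d₁ = 0.0562 m and d₂ = 0.0998 m.
B₁ = 4.91×10⁻⁶ T, B₂ = 2.44×10⁻⁵ T.
Between antiparallel currents both contributions point the same way, so they add. B = B₁ + B₂ = 4.91×10⁻⁶ + 2.44×10⁻⁵ = 2.94×10⁻⁵ T.

B ≈ 29.4 μT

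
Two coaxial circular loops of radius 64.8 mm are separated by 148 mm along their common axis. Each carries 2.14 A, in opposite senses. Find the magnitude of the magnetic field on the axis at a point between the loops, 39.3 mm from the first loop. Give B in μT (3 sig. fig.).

B ≈ 10.2 μT

Each loop contributes B = μ₀IR²/[2(R²+z²)^(3/2)] on the axis, with z measured from that loop.
Loop 1 (z = 0.0393 m): B₁ = 1.30×10⁻⁵ T. Loop 2 (z = 0.1087 m): B₂ = 2.79×10⁻⁶ T.
The fields oppose: B = |B₁ − B₂| = 1.02×10⁻⁵ T.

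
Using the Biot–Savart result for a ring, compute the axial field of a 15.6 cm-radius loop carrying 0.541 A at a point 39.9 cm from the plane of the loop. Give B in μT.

On the axis of a circular loop, B = μ₀IR² / [2(R²+z²)^(3/2)].
R² + z² = (0.156)² + (0.399)² = 0.1835 m², and (R²+z²)^(3/2) = 7.86×10⁻² m³.
B = (4π×10⁻⁷ × 0.541 × 0.02434) / (2 × 7.86×10⁻²) = 1.05×10⁻⁷ T.

B ≈ 0.105 μT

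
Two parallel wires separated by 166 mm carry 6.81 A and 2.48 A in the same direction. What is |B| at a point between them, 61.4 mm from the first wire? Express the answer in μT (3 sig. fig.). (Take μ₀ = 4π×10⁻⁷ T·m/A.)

B ≈ 17.4 μT

Each long wire gives B = μ₀I/(2πd). Distances are d₁ = 0.0614 m and d₂ = 0.1046 m.
B₁ = 2.22×10⁻⁵ T, B₂ = 4.74×10⁻⁶ T.
Between parallel currents the two contributions point in opposite directions, so they subtract. B = |B₁ − B₂| = |2.22×10⁻⁵ − 4.74×10⁻⁶| = 1.74×10⁻⁵ T.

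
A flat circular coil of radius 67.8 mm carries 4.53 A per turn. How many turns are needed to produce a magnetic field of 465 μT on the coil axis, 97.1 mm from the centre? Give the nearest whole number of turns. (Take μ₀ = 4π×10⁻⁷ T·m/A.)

N = 59

For an N-turn coil, B = Nμ₀IR²/[2(R²+z²)^(3/2)]. A single turn gives B₁ = 7.88×10⁻⁶ T with R = 0.0678 m, z = 0.0971 m.
N = B/B₁ = 4.65×10⁻⁴ / 7.88×10⁻⁶ = 59.03.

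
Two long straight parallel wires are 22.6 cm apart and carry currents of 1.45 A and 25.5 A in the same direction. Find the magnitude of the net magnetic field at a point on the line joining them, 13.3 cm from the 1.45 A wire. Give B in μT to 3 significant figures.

Each long wire gives B = μ₀I/(2πd). Distances are d₁ = 0.133 m and d₂ = 0.093 m.
B₁ = 2.18×10⁻⁶ T, B₂ = 5.48×10⁻⁵ T.
Between parallel currents the two contributions point in opposite directions, so they subtract. B = |B₁ − B₂| = |2.18×10⁻⁶ − 5.48×10⁻⁵| = 5.27×10⁻⁵ T.

B ≈ 52.7 μT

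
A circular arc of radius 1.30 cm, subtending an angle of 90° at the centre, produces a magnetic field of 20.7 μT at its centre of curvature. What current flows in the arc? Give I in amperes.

For a circular arc, B = μ₀Iφ/(4πR) with φ in radians; here φ = 1.571 rad.
So I = 4πRB/(μ₀φ) = 4π × 0.013 × 2.07×10⁻⁵ / (4π×10⁻⁷ × 1.571) = 1.71 A.

I ≈ 1.71 A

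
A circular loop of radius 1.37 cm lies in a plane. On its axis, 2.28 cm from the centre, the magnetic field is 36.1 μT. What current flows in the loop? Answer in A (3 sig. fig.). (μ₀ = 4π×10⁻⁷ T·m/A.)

I ≈ 5.76 A

On the axis of a loop, B = μ₀IR²/[2(R²+z²)^(3/2)], so I = 2B(R²+z²)^(3/2)/(μ₀R²).
R² + z² = 0.0001877 + 0.0005198 = 0.0007075 m²; raised to 3/2 gives 1.88×10⁻⁵ m³.
I = 2 × 3.61×10⁻⁵ × 1.88×10⁻⁵ / (1.26×10⁻⁶ × 0.0001877) = 5.76 A.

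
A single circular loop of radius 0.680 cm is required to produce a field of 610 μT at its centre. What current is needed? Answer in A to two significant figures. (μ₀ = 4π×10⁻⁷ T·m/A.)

I ≈ 6.6 A

At the centre of a circular loop B = μ₀I/(2R), so I = 2RB/μ₀.
With R = 0.0068 m, I = 2 × 0.0068 × 6.10×10⁻⁴ / (4π×10⁻⁷) = 6.60 A.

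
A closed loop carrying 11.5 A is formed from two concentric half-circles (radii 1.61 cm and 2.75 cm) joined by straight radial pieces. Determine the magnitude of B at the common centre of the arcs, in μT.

B ≈ 93.0 μT

The radial connectors point toward the centre, so dl × r̂ = 0 and they contribute nothing.
Each semicircle gives μ₀I/(4R): inner arc 2.24×10⁻⁴ T, outer arc 1.31×10⁻⁴ T.
The two arcs carry current in opposite angular senses, so their fields oppose: B = |2.24×10⁻⁴ − 1.31×10⁻⁴| = 9.30×10⁻⁵ T.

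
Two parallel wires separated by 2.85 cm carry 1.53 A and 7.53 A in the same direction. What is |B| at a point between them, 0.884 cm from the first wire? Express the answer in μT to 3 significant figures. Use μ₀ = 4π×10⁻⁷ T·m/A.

Each long wire gives B = μ₀I/(2πd). Distances are d₁ = 0.00884 m and d₂ = 0.01966 m.
B₁ = 3.46×10⁻⁵ T, B₂ = 7.66×10⁻⁵ T.
Between parallel currents the two contributions point in opposite directions, so they subtract. B = |B₁ − B₂| = |3.46×10⁻⁵ − 7.66×10⁻⁵| = 4.20×10⁻⁵ T.

B ≈ 42.0 μT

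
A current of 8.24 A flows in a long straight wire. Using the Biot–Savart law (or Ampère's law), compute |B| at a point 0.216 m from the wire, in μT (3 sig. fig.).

B ≈ 7.63 μT

For an infinitely long straight wire, B = μ₀I/(2πd).
B = (4π×10⁻⁷ × 8.24) / (2π × 0.216) = 7.63×10⁻⁶ T.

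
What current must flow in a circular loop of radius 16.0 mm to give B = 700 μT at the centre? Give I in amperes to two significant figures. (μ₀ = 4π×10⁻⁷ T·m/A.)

I ≈ 18 A

At the centre of a circular loop B = μ₀I/(2R), so I = 2RB/μ₀.
With R = 0.016 m, I = 2 × 0.016 × 7.00×10⁻⁴ / (4π×10⁻⁷) = 17.8 A.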